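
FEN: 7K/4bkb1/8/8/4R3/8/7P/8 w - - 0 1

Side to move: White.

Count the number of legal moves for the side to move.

White to move; king on h8.
In check: yes, from the black bishop on g7.
Legal moves: Kh7.
Count: 1.

1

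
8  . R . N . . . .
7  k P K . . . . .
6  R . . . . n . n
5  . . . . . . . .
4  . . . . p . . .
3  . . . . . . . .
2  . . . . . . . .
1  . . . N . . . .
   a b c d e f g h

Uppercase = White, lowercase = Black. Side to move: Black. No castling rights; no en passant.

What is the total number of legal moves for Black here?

Black to move; king on a7.
In check: yes, from the white rook on a6.
Legal moves: Kxa6.
Count: 1.

1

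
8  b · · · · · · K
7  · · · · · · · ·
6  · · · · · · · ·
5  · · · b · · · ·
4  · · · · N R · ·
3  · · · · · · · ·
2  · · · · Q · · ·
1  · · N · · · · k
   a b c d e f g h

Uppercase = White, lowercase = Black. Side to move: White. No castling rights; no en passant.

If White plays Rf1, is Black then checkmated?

yes

After Rf1: black king on h1; in check: yes, from the white rook on f1.
King squares — g1: attacked by Rf1; g2: attacked by Qe2; h2: attacked by Qe2.
Black has no legal moves → checkmate.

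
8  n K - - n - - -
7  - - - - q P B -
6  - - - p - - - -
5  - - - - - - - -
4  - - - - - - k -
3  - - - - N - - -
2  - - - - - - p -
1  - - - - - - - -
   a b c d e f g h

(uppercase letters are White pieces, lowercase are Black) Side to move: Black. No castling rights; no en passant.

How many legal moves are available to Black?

8

Black to move; king on g4.
In check: yes, from the white knight on e3.
Legal moves: Kh5, Kg5, Kh4, Kf4, Kh3, Kg3, Kf3, Qxe3.
Count: 8.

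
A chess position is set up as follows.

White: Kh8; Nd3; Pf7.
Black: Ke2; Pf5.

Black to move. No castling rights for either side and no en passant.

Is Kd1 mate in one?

no

After Kd1: white king on h8; in check: no.
White is not in check, so this cannot be checkmate.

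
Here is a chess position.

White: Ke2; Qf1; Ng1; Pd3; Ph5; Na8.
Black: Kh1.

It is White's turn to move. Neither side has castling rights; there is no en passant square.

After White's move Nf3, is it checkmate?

After Nf3: black king on h1; in check: yes, from the white queen on f1.
King squares — g1: attacked by Qf1; g2: attacked by Qf1; h2: attacked by Nf3.
Black has no legal moves → checkmate.

yes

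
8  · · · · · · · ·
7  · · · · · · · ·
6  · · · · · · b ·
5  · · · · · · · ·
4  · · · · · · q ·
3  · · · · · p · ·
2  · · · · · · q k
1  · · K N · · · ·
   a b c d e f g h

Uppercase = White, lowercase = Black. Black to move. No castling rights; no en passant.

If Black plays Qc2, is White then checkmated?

yes

After Qc2: white king on c1; in check: yes, from the black queen on c2.
King squares — b1: attacked by Qc2; d1: own knight; b2: attacked by Qc2; c2: attacked by Bg6; d2: attacked by Qc2.
White has no legal moves → checkmate.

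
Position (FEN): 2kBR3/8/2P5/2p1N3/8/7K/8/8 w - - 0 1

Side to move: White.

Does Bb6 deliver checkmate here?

yes

After Bb6: black king on c8; in check: yes, from the white rook on e8.
King squares — b7: attacked by Pc6; c7: attacked by Bb6; d7: attacked by Ne5; b8: attacked by Re8; d8: attacked by Bb6.
Black has no legal moves → checkmate.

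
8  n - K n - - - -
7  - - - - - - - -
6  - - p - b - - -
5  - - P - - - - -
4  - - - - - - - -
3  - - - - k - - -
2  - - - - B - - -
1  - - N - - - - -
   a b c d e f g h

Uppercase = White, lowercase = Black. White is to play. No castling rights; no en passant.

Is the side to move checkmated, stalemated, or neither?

White to move; white king on c8.
In check: yes, from the black bishop on e6.
King squares — b7: attacked by Nd8; c7: attacked by Na8; d7: attacked by Be6; b8: available; d8: available.
Legal moves for White: Kxd8, Kb8.
White is in check but has 2 legal moves → neither.

neither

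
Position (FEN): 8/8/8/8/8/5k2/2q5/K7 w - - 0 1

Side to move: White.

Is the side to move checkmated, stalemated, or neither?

stalemate

White to move; white king on a1.
In check: no.
King squares — b1: attacked by Qc2; a2: attacked by Qc2; b2: attacked by Qc2.
Legal moves for White: none.
Not in check and no legal moves → stalemate.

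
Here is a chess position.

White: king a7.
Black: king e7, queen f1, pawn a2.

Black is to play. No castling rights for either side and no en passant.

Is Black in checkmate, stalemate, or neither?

neither

Black to move; black king on e7.
In check: no.
Legal moves for Black include: Kf8, Ke8, Kd8, Kf7, Kd7, Kf6, Ke6, Kd6, Qf8, Qf7, Qf6, Qa6+, Qf5, Qb5, Qf4, Qc4, Qh3, Qf3, ... (list truncated; more exist).
Black has legal moves and is not in check → neither.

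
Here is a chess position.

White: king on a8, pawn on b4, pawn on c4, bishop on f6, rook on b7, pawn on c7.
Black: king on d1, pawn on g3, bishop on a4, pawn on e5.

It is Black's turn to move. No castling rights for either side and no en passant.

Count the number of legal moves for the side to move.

Black to move; king on d1.
In check: no.
Legal moves: Be8, Bd7, Bc6, Bb5, Bb3, Bc2, Ke2, Kd2, Kc2, Ke1, Kc1, e4, g2.
Count: 13.

13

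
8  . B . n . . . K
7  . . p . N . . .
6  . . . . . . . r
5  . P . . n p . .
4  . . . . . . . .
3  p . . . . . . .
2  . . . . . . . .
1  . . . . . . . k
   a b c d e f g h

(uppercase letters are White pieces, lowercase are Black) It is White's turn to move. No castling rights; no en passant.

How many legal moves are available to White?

2

White to move; king on h8.
In check: yes, from the black rook on h6.
Legal moves: Kg8, Kg7.
Count: 2.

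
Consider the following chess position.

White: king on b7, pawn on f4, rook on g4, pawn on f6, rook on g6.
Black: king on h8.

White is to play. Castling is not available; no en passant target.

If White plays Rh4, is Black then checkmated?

After Rh4: black king on h8; in check: yes, from the white rook on h4.
King squares — g7: attacked by Pf6; h7: attacked by Rh4; g8: attacked by Rg6.
Black has no legal moves → checkmate.

yes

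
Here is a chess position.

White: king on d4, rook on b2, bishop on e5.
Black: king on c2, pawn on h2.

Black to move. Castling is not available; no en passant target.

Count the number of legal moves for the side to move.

3

Black to move; king on c2.
In check: yes, from the white rook on b2.
Legal moves: Kxb2, Kd1, Kc1.
Count: 3.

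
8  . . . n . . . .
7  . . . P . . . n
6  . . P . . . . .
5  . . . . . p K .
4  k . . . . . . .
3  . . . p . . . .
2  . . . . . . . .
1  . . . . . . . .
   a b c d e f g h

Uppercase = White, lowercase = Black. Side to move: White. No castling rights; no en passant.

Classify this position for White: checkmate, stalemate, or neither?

neither

White to move; white king on g5.
In check: yes, from the black knight on h7.
King squares — f4: available; g4: attacked by Pf5; h4: available; f5: available; h5: available; f6: attacked by Nh7; g6: available; h6: available.
Legal moves for White: Kh6, Kg6, Kh5, Kxf5, Kh4, Kf4.
White is in check but has 6 legal moves → neither.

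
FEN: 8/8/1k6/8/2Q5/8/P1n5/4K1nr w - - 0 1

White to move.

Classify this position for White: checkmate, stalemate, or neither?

White to move; white king on e1.
In check: yes, from the black knight on c2.
Legal moves for White: Kf2, Kd2, Kf1, Kd1, Qxc2.
White is in check but has 5 legal moves → neither.

neither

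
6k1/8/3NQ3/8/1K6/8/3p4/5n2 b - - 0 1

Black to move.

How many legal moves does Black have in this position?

Black to move; king on g8.
In check: yes, from the white queen on e6.
Legal moves: Kh8, Kf8, Kh7, Kg7.
Count: 4.

4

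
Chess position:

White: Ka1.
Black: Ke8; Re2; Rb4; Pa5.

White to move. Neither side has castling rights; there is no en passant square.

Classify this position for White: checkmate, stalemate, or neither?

stalemate

White to move; white king on a1.
In check: no.
King squares — b1: attacked by Rb4; a2: attacked by Re2; b2: attacked by Re2.
Legal moves for White: none.
Not in check and no legal moves → stalemate.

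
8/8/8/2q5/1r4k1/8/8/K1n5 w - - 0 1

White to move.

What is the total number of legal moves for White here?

0

White to move; king on a1.
In check: no.
Legal moves: none.
Count: 0.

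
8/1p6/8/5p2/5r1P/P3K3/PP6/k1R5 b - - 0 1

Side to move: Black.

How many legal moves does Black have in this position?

Black to move; king on a1.
In check: yes, from the white rook on c1.
Legal moves: Kxb2, Kxa2.
Count: 2.

2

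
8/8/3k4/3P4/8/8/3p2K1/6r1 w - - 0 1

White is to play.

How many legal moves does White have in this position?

5

White to move; king on g2.
In check: yes, from the black rook on g1.
Legal moves: Kh3, Kf3, Kh2, Kf2, Kxg1.
Count: 5.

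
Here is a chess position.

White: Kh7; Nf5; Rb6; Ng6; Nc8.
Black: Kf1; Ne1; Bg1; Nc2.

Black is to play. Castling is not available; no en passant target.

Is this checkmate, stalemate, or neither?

Black to move; black king on f1.
In check: no.
Legal moves for Black: Nd4, Nb4, Ne3, Na3, Na1, Bxb6, Bc5, Bd4, Be3, Bh2, Bf2, Kg2, Kf2, Ke2, Nf3, Nd3, Ng2.
Black has 17 legal moves and is not in check → neither.

neither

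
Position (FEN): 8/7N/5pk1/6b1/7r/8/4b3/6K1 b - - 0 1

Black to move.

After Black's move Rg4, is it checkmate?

no

After Rg4: white king on g1; in check: yes, from the black rook on g4.
White has 3 legal replies: Kh2, Kf2, Kh1.
In check but a legal move exists → not checkmate.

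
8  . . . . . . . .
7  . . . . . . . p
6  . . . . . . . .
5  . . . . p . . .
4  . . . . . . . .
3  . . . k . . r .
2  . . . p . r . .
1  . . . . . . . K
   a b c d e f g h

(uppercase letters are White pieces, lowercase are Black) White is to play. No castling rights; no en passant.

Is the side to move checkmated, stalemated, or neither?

stalemate

White to move; white king on h1.
In check: no.
King squares — g1: attacked by Rg3; g2: attacked by Rf2; h2: attacked by Rf2.
Legal moves for White: none.
Not in check and no legal moves → stalemate.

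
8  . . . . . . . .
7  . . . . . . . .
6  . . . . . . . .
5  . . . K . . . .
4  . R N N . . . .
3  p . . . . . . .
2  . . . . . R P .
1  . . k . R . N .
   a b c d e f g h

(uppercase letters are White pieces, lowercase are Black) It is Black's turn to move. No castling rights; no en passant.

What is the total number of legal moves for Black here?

Black to move; king on c1.
In check: yes, from the white rook on e1.
Legal moves: none.
Count: 0.

0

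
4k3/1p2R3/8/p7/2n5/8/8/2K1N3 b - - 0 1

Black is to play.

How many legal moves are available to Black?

3

Black to move; king on e8.
In check: yes, from the white rook on e7.
Legal moves: Kf8, Kd8, Kxe7.
Count: 3.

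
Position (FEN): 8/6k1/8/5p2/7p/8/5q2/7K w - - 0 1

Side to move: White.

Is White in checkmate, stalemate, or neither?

stalemate

White to move; white king on h1.
In check: no.
King squares — g1: attacked by Qf2; g2: attacked by Qf2; h2: attacked by Qf2.
Legal moves for White: none.
Not in check and no legal moves → stalemate.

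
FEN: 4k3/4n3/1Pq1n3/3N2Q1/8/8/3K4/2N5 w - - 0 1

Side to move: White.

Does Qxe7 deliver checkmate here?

yes

After Qxe7: black king on e8; in check: yes, from the white queen on e7.
King squares — d7: attacked by Qe7; e7: attacked by Nd5; f7: attacked by Qe7; d8: attacked by Qe7; f8: attacked by Qe7.
Black has no legal moves → checkmate.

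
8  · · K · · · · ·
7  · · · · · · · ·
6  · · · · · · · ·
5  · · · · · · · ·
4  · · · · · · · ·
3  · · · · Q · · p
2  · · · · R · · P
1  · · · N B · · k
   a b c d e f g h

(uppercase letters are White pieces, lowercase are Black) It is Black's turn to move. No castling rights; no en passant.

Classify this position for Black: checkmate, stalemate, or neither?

Black to move; black king on h1.
In check: no.
King squares — g1: attacked by Qe3; g2: attacked by Re2; h2: attacked by Re2.
Legal moves for Black: none.
Not in check and no legal moves → stalemate.

stalemate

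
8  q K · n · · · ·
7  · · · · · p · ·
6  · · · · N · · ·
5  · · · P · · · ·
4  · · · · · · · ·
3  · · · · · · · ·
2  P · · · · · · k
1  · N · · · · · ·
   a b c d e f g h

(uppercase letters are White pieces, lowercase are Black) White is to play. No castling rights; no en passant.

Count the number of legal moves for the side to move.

2

White to move; king on b8.
In check: yes, from the black queen on a8.
Legal moves: Kxa8, Kc7.
Count: 2.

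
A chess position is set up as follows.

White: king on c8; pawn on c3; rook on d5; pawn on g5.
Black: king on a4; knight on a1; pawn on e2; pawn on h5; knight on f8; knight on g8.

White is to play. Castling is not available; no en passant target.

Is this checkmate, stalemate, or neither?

White to move; white king on c8.
In check: no.
Legal moves for White: Kd8, Kb8, Kc7, Kb7, Rd8, Rd7, Rd6, Rf5, Re5, Rc5, Rb5, Ra5+, Rd4+, Rd3, Rd2, Rd1, g6, c4.
White has 18 legal moves and is not in check → neither.

neither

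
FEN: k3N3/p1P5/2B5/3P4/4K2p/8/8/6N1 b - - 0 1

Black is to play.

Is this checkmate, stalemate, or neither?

Black to move; black king on a8.
In check: yes, from the white bishop on c6.
King squares — a7: own pawn; b7: attacked by Bc6; b8: attacked by Pc7.
Legal moves for Black: none.
In check with no legal moves → checkmate.

checkmate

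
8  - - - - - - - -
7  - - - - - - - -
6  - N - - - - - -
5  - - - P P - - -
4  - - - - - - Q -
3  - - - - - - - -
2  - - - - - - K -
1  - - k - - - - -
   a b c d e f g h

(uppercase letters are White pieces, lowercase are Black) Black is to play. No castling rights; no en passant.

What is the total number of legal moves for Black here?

Black to move; king on c1.
In check: no.
Legal moves: Kd2, Kc2, Kb2, Kb1.
Count: 4.

4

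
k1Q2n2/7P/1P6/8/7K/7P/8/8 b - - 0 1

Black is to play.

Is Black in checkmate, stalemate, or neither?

checkmate

Black to move; black king on a8.
In check: yes, from the white queen on c8.
King squares — a7: attacked by Pb6; b7: attacked by Qc8; b8: attacked by Qc8.
Legal moves for Black: none.
In check with no legal moves → checkmate.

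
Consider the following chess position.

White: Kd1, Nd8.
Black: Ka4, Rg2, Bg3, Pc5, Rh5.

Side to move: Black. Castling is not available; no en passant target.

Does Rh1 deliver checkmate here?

After Rh1: white king on d1; in check: yes, from the black rook on h1.
King squares — c1: attacked by Rh1; e1: attacked by Rh1; c2: attacked by Rg2; d2: attacked by Rg2; e2: attacked by Rg2.
White has no legal moves → checkmate.

yes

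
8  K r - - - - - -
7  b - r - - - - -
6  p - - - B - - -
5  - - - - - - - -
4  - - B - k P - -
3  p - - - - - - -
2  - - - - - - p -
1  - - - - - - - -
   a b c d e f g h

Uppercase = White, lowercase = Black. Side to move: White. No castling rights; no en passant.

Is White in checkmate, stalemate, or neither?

White to move; white king on a8.
In check: yes, from the black rook on b8.
King squares — a7: attacked by Rc7; b7: attacked by Rc7; b8: attacked by Ba7.
Legal moves for White: none.
In check with no legal moves → checkmate.

checkmate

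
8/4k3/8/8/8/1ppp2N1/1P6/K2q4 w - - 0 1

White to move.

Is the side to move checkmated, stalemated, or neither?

checkmate

White to move; white king on a1.
In check: yes, from the black queen on d1.
King squares — b1: attacked by Qd1; a2: attacked by Pb3; b2: own pawn.
Legal moves for White: none.
In check with no legal moves → checkmate.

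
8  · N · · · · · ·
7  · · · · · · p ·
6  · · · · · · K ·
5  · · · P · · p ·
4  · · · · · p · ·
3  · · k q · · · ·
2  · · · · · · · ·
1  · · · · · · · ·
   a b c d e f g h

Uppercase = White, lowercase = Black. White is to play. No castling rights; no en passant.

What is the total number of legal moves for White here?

4

White to move; king on g6.
In check: yes, from the black queen on d3.
Legal moves: Kxg7, Kf7, Kh5, Kxg5.
Count: 4.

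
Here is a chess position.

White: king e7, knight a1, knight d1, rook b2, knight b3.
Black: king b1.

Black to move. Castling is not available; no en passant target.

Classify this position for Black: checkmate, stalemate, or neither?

checkmate

Black to move; black king on b1.
In check: yes, from the white rook on b2.
King squares — a1: attacked by Nb3; c1: attacked by Nb3; a2: attacked by Rb2; b2: attacked by Nd1; c2: attacked by Na1.
Legal moves for Black: none.
In check with no legal moves → checkmate.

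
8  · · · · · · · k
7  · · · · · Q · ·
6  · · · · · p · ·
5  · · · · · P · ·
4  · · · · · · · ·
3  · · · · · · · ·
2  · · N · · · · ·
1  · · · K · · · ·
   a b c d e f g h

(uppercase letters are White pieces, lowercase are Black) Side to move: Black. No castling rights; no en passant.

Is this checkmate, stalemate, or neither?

stalemate

Black to move; black king on h8.
In check: no.
King squares — g7: attacked by Qf7; h7: attacked by Qf7; g8: attacked by Qf7.
Legal moves for Black: none.
Not in check and no legal moves → stalemate.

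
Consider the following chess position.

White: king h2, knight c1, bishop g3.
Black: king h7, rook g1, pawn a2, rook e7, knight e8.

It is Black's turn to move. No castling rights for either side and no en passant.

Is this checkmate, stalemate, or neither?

neither

Black to move; black king on h7.
In check: no.
Legal moves for Black include: Ng7, Nc7, Nf6, Nd6, Kh8, Kg8, Kg7, Kh6, Kg6, Rg7, Rf7, Rd7, Rc7, Rb7, Ra7, Re6, Re5, Re4, ... (list truncated; more exist).
Black has legal moves and is not in check → neither.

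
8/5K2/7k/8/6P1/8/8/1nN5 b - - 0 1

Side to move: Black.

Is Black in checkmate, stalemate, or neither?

neither

Black to move; black king on h6.
In check: no.
Legal moves for Black: Kh7, Kg5, Nc3, Na3, Nd2.
Black has 5 legal moves and is not in check → neither.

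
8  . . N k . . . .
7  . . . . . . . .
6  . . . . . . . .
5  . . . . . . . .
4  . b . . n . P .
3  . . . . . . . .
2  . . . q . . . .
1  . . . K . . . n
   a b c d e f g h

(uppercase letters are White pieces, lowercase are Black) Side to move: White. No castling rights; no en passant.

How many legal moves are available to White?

White to move; king on d1.
In check: yes, from the black queen on d2.
Legal moves: none.
Count: 0.

0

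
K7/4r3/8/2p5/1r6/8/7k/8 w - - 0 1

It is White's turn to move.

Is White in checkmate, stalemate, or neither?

White to move; white king on a8.
In check: no.
King squares — a7: attacked by Re7; b7: attacked by Rb4; b8: attacked by Rb4.
Legal moves for White: none.
Not in check and no legal moves → stalemate.

stalemate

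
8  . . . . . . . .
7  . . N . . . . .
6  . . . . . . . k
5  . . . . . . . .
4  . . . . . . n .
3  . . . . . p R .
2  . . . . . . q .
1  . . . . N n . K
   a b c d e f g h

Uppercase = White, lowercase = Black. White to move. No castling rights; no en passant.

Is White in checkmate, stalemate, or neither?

White to move; white king on h1.
In check: yes, from the black queen on g2.
Legal moves for White: Rxg2, Nxg2.
White is in check but has 2 legal moves → neither.

neither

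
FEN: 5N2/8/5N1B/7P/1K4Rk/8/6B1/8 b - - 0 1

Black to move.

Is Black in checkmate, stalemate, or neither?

Black to move; black king on h4.
In check: yes, from the white rook on g4.
King squares — g3: attacked by Rg4; h3: attacked by Bg2; g4: attacked by Nf6; g5: attacked by Rg4; h5: attacked by Nf6.
Legal moves for Black: none.
In check with no legal moves → checkmate.

checkmate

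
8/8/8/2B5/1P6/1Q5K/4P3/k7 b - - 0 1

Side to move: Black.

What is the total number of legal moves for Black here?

0

Black to move; king on a1.
In check: no.
Legal moves: none.
Count: 0.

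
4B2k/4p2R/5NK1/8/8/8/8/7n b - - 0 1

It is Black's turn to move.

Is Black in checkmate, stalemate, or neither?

Black to move; black king on h8.
In check: yes, from the white rook on h7.
King squares — g7: attacked by Kg6; h7: attacked by Nf6; g8: attacked by Nf6.
Legal moves for Black: none.
In check with no legal moves → checkmate.

checkmate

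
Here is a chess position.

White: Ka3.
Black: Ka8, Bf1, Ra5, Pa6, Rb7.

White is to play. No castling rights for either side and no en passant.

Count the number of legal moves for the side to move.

White to move; king on a3.
In check: yes, from the black rook on a5.
Legal moves: none.
Count: 0.

0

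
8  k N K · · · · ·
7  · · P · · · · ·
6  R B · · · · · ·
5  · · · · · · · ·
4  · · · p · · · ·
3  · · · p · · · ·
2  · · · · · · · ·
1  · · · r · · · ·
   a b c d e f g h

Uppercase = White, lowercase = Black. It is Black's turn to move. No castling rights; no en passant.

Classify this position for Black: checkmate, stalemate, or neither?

checkmate

Black to move; black king on a8.
In check: yes, from the white rook on a6.
King squares — a7: attacked by Ra6; b7: attacked by Kc8; b8: attacked by Pc7.
Legal moves for Black: none.
In check with no legal moves → checkmate.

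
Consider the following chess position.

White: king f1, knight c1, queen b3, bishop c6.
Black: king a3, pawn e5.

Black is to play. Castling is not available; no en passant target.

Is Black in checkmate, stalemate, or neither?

Black to move; black king on a3.
In check: yes, from the white queen on b3.
King squares — a2: attacked by Nc1; b2: attacked by Qb3; b3: attacked by Nc1; a4: attacked by Qb3; b4: attacked by Qb3.
Legal moves for Black: none.
In check with no legal moves → checkmate.

checkmate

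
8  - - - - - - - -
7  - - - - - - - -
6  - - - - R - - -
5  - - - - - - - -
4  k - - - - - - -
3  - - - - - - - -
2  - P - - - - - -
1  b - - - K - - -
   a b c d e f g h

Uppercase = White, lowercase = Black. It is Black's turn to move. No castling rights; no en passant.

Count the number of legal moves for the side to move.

5

Black to move; king on a4.
In check: no.
Legal moves: Kb5, Ka5, Kb4, Kb3, Bxb2.
Count: 5.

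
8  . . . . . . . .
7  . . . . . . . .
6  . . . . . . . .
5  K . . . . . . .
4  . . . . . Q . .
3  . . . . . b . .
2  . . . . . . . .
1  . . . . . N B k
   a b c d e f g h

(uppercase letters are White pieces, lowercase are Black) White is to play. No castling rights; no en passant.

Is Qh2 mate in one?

yes

After Qh2: black king on h1; in check: yes, from the white queen on h2.
King squares — g1: attacked by Qh2; g2: attacked by Qh2; h2: attacked by Nf1.
Black has no legal moves → checkmate.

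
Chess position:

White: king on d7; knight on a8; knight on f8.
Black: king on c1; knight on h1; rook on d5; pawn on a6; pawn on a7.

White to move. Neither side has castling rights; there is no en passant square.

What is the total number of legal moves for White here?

White to move; king on d7.
In check: yes, from the black rook on d5.
Legal moves: Ke8, Kc8, Ke7, Kc7, Ke6, Kc6.
Count: 6.

6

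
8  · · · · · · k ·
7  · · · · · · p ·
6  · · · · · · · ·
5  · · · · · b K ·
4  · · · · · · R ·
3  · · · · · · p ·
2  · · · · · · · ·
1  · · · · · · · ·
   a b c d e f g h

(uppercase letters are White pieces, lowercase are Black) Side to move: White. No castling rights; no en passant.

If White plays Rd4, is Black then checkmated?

no

After Rd4: black king on g8; in check: no.
Black is not in check, so this cannot be checkmate.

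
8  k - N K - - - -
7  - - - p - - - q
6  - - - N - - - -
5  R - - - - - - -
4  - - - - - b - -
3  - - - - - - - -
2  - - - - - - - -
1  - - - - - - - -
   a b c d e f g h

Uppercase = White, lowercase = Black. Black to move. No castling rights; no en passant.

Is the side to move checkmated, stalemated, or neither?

Black to move; black king on a8.
In check: yes, from the white rook on a5.
King squares — a7: attacked by Ra5; b7: attacked by Nd6; b8: available.
Legal moves for Black: Kb8.
Black is in check but has 1 legal move → neither.

neither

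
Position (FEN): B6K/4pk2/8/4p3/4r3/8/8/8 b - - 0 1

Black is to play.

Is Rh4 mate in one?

yes

After Rh4: white king on h8; in check: yes, from the black rook on h4.
King squares — g7: attacked by Kf7; h7: attacked by Rh4; g8: attacked by Kf7.
White has no legal moves → checkmate.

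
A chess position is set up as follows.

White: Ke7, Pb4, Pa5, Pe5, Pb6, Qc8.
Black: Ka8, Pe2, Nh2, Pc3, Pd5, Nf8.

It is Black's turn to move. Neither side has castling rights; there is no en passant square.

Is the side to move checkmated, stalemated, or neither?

checkmate

Black to move; black king on a8.
In check: yes, from the white queen on c8.
King squares — a7: attacked by Pb6; b7: attacked by Qc8; b8: attacked by Qc8.
Legal moves for Black: none.
In check with no legal moves → checkmate.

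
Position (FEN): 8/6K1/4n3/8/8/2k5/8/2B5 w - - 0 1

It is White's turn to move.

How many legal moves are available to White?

White to move; king on g7.
In check: yes, from the black knight on e6.
Legal moves: Kh8, Kg8, Kh7, Kf7, Kh6, Kg6, Kf6.
Count: 7.

7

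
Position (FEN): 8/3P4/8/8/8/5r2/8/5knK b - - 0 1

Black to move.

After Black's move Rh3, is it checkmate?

yes

After Rh3: white king on h1; in check: yes, from the black rook on h3.
King squares — g1: attacked by Kf1; g2: attacked by Kf1; h2: attacked by Rh3.
White has no legal moves → checkmate.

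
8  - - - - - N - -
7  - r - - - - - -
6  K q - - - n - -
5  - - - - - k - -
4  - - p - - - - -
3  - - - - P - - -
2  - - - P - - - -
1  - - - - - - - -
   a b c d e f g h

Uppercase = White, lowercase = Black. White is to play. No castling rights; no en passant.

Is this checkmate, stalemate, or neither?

White to move; white king on a6.
In check: yes, from the black queen on b6.
King squares — a5: attacked by Qb6; b5: attacked by Qb6; b6: attacked by Rb7; a7: attacked by Qb6; b7: attacked by Qb6.
Legal moves for White: none.
In check with no legal moves → checkmate.

checkmate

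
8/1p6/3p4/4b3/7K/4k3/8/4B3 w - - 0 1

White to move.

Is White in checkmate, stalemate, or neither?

neither

White to move; white king on h4.
In check: no.
Legal moves for White: Kh5, Kg5, Kg4, Kh3, Ba5, Bb4, Bg3, Bc3, Bf2+, Bd2+.
White has 10 legal moves and is not in check → neither.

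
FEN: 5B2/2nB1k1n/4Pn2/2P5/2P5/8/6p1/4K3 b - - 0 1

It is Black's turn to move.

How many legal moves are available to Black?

Black to move; king on f7.
In check: yes, from the white pawn on e6.
Legal moves: Kg8, Kxf8, Kg6, Nxe6.
Count: 4.

4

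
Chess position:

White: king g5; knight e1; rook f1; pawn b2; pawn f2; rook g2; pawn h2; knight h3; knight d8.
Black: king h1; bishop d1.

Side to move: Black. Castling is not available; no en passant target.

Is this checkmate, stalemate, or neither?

checkmate

Black to move; black king on h1.
In check: yes, from the white rook on f1.
King squares — g1: attacked by Rf1; g2: attacked by Ne1; h2: attacked by Rg2.
Legal moves for Black: none.
In check with no legal moves → checkmate.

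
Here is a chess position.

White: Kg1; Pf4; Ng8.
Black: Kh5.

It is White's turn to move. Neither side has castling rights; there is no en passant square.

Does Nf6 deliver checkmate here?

After Nf6: black king on h5; in check: yes, from the white knight on f6.
Black has 3 legal replies: Kh6, Kg6, Kh4.
In check but a legal move exists → not checkmate.

no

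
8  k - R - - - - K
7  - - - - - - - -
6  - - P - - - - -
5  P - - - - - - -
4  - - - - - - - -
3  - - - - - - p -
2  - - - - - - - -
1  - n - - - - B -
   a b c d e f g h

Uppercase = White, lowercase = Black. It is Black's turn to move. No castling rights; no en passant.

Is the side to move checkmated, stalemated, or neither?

checkmate

Black to move; black king on a8.
In check: yes, from the white rook on c8.
King squares — a7: attacked by Bg1; b7: attacked by Pc6; b8: attacked by Rc8.
Legal moves for Black: none.
In check with no legal moves → checkmate.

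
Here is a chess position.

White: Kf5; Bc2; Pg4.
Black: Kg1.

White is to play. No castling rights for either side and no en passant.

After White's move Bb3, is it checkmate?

After Bb3: black king on g1; in check: no.
Black is not in check, so this cannot be checkmate.

no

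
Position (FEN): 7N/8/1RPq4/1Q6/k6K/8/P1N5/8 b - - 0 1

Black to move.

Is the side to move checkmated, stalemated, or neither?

Black to move; black king on a4.
In check: yes, from the white queen on b5.
King squares — a3: attacked by Nc2; b3: attacked by Pa2; b4: attacked by Nc2; a5: attacked by Qb5; b5: attacked by Rb6.
Legal moves for Black: none.
In check with no legal moves → checkmate.

checkmate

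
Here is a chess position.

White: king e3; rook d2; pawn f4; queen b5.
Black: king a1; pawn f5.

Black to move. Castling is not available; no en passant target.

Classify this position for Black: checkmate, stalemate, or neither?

stalemate

Black to move; black king on a1.
In check: no.
King squares — b1: attacked by Qb5; a2: attacked by Rd2; b2: attacked by Rd2.
Legal moves for Black: none.
Not in check and no legal moves → stalemate.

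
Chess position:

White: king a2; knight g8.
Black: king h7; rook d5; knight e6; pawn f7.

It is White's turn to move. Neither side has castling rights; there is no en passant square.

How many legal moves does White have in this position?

8

White to move; king on a2.
In check: no.
Legal moves: Ne7, Nh6, Nf6+, Kb3, Ka3, Kb2, Kb1, Ka1.
Count: 8.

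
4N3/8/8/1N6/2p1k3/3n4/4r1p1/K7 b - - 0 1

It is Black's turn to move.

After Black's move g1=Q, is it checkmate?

yes

After g1=Q: white king on a1; in check: yes, from the black queen on g1.
King squares — b1: attacked by Qg1; a2: attacked by Re2; b2: attacked by Re2.
White has no legal moves → checkmate.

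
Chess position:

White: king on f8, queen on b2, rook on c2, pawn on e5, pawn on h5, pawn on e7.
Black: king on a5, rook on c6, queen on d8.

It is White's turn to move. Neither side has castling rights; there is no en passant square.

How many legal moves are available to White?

White to move; king on f8.
In check: yes, from the black queen on d8.
Legal moves: Kg7, Kf7, exd8=Q+, exd8=R, exd8=B+, exd8=N, e8=Q, e8=R, e8=B, e8=N.
Count: 10.

10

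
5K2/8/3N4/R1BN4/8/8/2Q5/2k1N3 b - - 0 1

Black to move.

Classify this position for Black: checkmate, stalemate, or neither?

Black to move; black king on c1.
In check: yes, from the white queen on c2.
King squares — b1: attacked by Qc2; d1: attacked by Qc2; b2: attacked by Qc2; c2: attacked by Ne1; d2: attacked by Qc2.
Legal moves for Black: none.
In check with no legal moves → checkmate.

checkmate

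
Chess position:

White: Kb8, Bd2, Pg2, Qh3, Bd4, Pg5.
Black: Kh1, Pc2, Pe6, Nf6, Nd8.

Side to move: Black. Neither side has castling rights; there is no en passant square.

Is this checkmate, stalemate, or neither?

checkmate

Black to move; black king on h1.
In check: yes, from the white queen on h3.
King squares — g1: attacked by Bd4; g2: attacked by Qh3; h2: attacked by Qh3.
Legal moves for Black: none.
In check with no legal moves → checkmate.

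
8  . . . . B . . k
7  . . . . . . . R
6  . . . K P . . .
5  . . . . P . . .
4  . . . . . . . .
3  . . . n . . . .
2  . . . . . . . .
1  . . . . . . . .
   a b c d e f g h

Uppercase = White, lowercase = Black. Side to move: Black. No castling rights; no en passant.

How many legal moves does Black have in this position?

2

Black to move; king on h8.
In check: yes, from the white rook on h7.
Legal moves: Kg8, Kxh7.
Count: 2.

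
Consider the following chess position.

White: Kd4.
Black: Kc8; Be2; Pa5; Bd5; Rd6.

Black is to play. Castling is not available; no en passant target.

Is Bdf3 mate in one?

After Bdf3: white king on d4; in check: yes, from the black rook on d6.
White has 4 legal replies: Ke5, Kc5, Ke3, Kc3.
In check but a legal move exists → not checkmate.

no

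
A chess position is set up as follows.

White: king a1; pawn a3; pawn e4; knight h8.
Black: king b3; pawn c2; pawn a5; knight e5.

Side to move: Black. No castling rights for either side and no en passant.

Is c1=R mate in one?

After c1=R: white king on a1; in check: yes, from the black rook on c1.
King squares — b1: attacked by Rc1; a2: attacked by Kb3; b2: attacked by Kb3.
White has no legal moves → checkmate.

yes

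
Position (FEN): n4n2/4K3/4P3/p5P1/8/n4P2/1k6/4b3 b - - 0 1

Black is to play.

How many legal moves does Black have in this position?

Black to move; king on b2.
In check: no.
Legal moves: Nh7, Nd7, Ng6+, Nxe6, Nc7, Nb6, Nb5, Nc4, Nc2, Nb1, Kc3, Kb3, Kc2, Ka2, Kc1, Kb1, Ka1, Bh4, Bb4+, Bg3, Bc3, Bf2, Bd2, a4.
Count: 24.

24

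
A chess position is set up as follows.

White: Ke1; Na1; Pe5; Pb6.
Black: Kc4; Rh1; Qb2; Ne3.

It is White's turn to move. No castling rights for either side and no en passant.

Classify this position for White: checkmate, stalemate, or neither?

White to move; white king on e1.
In check: yes, from the black rook on h1.
King squares — d1: attacked by Rh1; f1: attacked by Rh1; d2: attacked by Qb2; e2: attacked by Qb2; f2: attacked by Qb2.
Legal moves for White: none.
In check with no legal moves → checkmate.

checkmate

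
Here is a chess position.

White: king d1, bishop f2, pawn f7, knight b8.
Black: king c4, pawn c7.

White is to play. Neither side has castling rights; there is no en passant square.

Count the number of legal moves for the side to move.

White to move; king on d1.
In check: no.
Legal moves: Nd7, Nc6, Na6, Ba7, Bb6, Bc5, Bh4, Bd4, Bg3, Be3, Bg1, Be1, Ke2, Kd2, Kc2, Ke1, Kc1, f8=Q, f8=R, f8=B, f8=N.
Count: 21.

21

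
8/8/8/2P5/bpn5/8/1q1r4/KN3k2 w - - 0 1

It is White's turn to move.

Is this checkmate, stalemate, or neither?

White to move; white king on a1.
In check: yes, from the black queen on b2.
King squares — b1: own knight; a2: attacked by Qb2; b2: attacked by Rd2.
Legal moves for White: none.
In check with no legal moves → checkmate.

checkmate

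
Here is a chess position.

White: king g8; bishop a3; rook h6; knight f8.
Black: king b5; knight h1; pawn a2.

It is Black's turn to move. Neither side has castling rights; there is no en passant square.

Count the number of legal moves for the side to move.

Black to move; king on b5.
In check: no.
Legal moves: Ka5, Kc4, Ka4, Ng3, Nf2, a1=Q, a1=R, a1=B, a1=N.
Count: 9.

9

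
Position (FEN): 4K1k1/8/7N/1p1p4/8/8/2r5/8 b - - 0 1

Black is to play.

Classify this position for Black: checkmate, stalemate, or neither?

neither

Black to move; black king on g8.
In check: yes, from the white knight on h6.
King squares — f7: attacked by Nh6; g7: available; h7: available; f8: attacked by Ke8; h8: available.
Legal moves for Black: Kh8, Kh7, Kg7.
Black is in check but has 3 legal moves → neither.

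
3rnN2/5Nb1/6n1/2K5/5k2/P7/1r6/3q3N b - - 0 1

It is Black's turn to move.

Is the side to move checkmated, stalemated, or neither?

neither

Black to move; black king on f4.
In check: no.
Legal moves for Black include: Nc7, Nf6, Nd6, Rc8#, Rdb8, Ra8, Rd7, Rd6, Rd5+, Rd4, Rd3, Rdd2, Bh8, Bxf8+, Bh6, Bf6, Be5, Bd4+, ... (list truncated; more exist).
Black has legal moves and is not in check → neither.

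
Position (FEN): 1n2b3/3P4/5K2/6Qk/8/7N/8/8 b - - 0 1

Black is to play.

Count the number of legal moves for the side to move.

Black to move; king on h5.
In check: yes, from the white queen on g5.
Legal moves: none.
Count: 0.

0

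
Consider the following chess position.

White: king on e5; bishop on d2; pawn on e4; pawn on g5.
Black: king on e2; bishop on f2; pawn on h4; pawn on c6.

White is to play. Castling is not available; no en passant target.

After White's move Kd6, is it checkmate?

After Kd6: black king on e2; in check: no.
Black is not in check, so this cannot be checkmate.

no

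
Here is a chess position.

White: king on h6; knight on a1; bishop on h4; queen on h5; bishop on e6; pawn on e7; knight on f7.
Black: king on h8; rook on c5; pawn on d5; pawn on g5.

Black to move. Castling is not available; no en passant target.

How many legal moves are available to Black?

1

Black to move; king on h8.
In check: yes, from the white knight on f7.
Legal moves: Kg8.
Count: 1.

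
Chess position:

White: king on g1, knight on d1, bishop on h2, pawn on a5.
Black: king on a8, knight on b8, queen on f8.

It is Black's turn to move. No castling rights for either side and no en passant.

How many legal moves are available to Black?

Black to move; king on a8.
In check: no.
Legal moves: Qh8, Qg8+, Qe8, Qd8, Qc8, Qg7+, Qf7, Qe7, Qh6, Qf6, Qd6, Qf5, Qc5+, Qf4, Qb4, Qf3, Qa3, Qf2+, Qf1+, Nd7, Nc6, Na6, Kb7, Ka7.
Count: 24.

24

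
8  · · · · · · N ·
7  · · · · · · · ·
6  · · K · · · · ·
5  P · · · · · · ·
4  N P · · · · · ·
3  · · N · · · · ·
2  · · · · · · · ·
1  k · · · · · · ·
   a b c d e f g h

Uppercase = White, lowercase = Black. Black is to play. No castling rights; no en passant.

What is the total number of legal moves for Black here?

Black to move; king on a1.
In check: no.
Legal moves: none.
Count: 0.

0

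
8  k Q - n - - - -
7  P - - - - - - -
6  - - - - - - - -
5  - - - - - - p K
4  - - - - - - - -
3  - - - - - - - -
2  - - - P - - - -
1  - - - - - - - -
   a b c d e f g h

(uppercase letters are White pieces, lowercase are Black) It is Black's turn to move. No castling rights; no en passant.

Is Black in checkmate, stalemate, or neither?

Black to move; black king on a8.
In check: yes, from the white queen on b8.
King squares — a7: attacked by Qb8; b7: attacked by Qb8; b8: attacked by Pa7.
Legal moves for Black: none.
In check with no legal moves → checkmate.

checkmate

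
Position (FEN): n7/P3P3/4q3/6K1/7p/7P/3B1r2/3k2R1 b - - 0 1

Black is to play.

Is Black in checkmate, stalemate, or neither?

neither

Black to move; black king on d1.
In check: yes, from the white rook on g1.
Legal moves for Black: Ke2, Kxd2, Kc2, Qe1, Rf1.
Black is in check but has 5 legal moves → neither.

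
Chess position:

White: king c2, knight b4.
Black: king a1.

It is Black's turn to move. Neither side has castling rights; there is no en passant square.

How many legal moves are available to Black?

Black to move; king on a1.
In check: no.
Legal moves: none.
Count: 0.

0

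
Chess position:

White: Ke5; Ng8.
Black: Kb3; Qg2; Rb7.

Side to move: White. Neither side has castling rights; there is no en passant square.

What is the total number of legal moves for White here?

9

White to move; king on e5.
In check: no.
Legal moves: Ne7, Nh6, Nf6, Kf6, Ke6, Kd6, Kf5, Kf4, Kd4.
Count: 9.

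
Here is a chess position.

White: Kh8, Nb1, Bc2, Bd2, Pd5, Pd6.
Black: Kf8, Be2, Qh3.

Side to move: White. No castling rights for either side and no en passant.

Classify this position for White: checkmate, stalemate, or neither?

White to move; white king on h8.
In check: yes, from the black queen on h3.
Legal moves for White: Bh6+, Bh7.
White is in check but has 2 legal moves → neither.

neither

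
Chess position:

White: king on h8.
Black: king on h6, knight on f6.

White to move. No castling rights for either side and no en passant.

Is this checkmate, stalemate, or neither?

stalemate

White to move; white king on h8.
In check: no.
King squares — g7: attacked by Kh6; h7: attacked by Nf6; g8: attacked by Nf6.
Legal moves for White: none.
Not in check and no legal moves → stalemate.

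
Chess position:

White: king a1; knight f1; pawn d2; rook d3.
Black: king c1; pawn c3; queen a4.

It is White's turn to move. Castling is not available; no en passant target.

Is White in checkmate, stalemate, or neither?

checkmate

White to move; white king on a1.
In check: yes, from the black queen on a4.
King squares — b1: attacked by Kc1; a2: attacked by Qa4; b2: attacked by Kc1.
Legal moves for White: none.
In check with no legal moves → checkmate.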